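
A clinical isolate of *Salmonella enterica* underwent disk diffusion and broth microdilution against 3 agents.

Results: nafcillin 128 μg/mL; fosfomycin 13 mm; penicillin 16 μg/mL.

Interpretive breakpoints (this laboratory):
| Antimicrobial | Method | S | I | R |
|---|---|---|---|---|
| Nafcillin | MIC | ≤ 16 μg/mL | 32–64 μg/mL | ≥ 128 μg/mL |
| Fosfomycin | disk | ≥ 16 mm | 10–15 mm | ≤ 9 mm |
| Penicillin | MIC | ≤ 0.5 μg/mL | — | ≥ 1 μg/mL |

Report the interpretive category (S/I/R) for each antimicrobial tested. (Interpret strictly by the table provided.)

R, I, R

Nafcillin (128 μg/mL) ≥ 128 μg/mL — resistant
Fosfomycin: 13 mm is in 10–15 mm ⇒ intermediate
Penicillin 16 μg/mL: ≥ 1 μg/mL — R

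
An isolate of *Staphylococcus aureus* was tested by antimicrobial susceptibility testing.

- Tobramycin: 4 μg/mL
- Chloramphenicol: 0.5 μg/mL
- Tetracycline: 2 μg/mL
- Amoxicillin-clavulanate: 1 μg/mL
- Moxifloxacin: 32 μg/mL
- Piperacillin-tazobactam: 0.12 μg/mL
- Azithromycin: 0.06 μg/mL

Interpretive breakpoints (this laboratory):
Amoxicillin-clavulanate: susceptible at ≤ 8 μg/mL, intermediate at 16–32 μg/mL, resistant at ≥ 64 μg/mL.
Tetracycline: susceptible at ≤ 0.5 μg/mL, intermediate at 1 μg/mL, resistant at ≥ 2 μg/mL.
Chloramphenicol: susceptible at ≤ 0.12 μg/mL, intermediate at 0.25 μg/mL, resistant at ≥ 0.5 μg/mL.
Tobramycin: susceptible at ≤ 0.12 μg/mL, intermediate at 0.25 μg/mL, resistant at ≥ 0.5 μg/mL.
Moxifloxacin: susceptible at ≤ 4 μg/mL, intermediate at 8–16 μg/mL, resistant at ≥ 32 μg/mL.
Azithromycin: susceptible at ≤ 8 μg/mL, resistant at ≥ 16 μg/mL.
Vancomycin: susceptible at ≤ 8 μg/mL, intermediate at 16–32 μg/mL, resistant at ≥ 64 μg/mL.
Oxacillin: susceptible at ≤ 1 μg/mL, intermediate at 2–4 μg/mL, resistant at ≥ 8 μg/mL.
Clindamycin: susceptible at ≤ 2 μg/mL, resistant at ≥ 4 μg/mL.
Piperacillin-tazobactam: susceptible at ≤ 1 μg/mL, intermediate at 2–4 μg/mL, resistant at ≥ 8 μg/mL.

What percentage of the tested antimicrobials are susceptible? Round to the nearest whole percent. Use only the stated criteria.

Tobramycin (4 μg/mL) ≥ 0.5 μg/mL → R
Chloramphenicol 0.5 μg/mL: ≥ 0.5 μg/mL ⇒ R
Tetracycline: 2 μg/mL is ≥ 2 μg/mL ⇒ R
Amoxicillin-clavulanate 1 μg/mL: ≤ 8 μg/mL — S
Moxifloxacin (32 μg/mL) ≥ 32 μg/mL ⇒ Resistant
Piperacillin-tazobactam 0.12 μg/mL: ≤ 1 μg/mL — susceptible
Azithromycin: 0.06 μg/mL is ≤ 8 μg/mL ⇒ S
Susceptible: 3/7

43%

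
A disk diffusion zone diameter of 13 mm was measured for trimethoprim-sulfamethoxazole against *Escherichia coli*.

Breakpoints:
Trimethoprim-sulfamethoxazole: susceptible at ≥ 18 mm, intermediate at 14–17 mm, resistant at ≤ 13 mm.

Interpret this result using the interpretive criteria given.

R

Trimethoprim-sulfamethoxazole 13 mm: ≤ 13 mm ⇒ R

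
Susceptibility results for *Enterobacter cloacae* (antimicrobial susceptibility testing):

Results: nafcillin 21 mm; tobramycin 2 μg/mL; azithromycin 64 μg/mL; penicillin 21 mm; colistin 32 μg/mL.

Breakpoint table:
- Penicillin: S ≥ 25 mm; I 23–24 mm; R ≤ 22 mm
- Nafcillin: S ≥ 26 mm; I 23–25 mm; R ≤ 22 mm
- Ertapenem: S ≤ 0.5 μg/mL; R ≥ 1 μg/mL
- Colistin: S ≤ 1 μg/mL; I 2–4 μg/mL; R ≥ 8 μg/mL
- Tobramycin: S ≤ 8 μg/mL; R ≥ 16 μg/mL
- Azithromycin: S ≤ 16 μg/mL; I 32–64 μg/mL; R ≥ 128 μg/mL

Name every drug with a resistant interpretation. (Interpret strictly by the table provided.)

Nafcillin 21 mm: ≤ 22 mm ⇒ R
Tobramycin 2 μg/mL: ≤ 8 μg/mL → susceptible
Azithromycin: 64 μg/mL is in 32–64 μg/mL → intermediate
Penicillin: 21 mm is ≤ 22 mm — Resistant
Colistin: 32 μg/mL is ≥ 8 μg/mL ⇒ R

nafcillin, penicillin, colistin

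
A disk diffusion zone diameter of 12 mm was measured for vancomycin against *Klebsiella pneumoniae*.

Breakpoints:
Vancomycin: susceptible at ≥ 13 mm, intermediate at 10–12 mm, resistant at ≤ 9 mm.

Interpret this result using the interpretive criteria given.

I

Vancomycin (12 mm) in 10–12 mm → Intermediate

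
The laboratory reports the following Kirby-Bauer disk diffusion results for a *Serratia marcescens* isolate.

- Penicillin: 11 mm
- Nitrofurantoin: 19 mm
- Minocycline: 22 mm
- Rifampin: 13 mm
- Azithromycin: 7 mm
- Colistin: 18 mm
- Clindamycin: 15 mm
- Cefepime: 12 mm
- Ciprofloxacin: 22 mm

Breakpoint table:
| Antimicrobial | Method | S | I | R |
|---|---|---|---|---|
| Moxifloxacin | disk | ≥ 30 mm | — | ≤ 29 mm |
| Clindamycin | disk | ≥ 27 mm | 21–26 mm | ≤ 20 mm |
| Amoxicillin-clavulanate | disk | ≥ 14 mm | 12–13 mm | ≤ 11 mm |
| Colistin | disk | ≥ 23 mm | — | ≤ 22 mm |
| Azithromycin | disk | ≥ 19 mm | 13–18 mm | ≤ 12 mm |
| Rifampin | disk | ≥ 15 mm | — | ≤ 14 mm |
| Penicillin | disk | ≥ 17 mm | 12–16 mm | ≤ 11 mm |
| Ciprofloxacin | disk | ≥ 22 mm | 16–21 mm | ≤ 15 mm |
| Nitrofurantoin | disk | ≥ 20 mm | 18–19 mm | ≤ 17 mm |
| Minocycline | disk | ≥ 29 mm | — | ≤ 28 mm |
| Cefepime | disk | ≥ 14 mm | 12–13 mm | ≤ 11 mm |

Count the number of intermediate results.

Penicillin 11 mm: ≤ 11 mm ⇒ resistant
Nitrofurantoin (19 mm) in 18–19 mm ⇒ Intermediate
Minocycline (22 mm) ≤ 28 mm — resistant
Rifampin (13 mm) ≤ 14 mm ⇒ Resistant
Azithromycin: 7 mm is ≤ 12 mm — Resistant
Colistin 18 mm: ≤ 22 mm — resistant
Clindamycin: 15 mm is ≤ 20 mm — resistant
Cefepime: 12 mm is in 12–13 mm → I
Ciprofloxacin 22 mm: ≥ 22 mm ⇒ S
Intermediate: 2

2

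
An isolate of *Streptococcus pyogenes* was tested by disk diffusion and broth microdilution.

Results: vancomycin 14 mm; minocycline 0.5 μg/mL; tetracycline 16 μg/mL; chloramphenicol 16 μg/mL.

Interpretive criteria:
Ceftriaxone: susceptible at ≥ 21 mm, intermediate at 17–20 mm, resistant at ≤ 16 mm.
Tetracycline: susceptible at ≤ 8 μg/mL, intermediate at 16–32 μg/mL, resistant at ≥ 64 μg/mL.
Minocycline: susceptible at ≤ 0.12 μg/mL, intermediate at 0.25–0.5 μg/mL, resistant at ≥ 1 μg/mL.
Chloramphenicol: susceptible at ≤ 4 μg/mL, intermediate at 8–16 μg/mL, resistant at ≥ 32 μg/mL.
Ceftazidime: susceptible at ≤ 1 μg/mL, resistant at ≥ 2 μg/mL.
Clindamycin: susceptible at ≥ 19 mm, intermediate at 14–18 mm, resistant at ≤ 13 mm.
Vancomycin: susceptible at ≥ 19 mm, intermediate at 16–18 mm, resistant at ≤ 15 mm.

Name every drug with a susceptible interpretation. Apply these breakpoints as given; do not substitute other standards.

Vancomycin 14 mm: ≤ 15 mm ⇒ R
Minocycline (0.5 μg/mL) in 0.25–0.5 μg/mL — I
Tetracycline 16 μg/mL: in 16–32 μg/mL → Intermediate
Chloramphenicol (16 μg/mL) in 8–16 μg/mL → intermediate

none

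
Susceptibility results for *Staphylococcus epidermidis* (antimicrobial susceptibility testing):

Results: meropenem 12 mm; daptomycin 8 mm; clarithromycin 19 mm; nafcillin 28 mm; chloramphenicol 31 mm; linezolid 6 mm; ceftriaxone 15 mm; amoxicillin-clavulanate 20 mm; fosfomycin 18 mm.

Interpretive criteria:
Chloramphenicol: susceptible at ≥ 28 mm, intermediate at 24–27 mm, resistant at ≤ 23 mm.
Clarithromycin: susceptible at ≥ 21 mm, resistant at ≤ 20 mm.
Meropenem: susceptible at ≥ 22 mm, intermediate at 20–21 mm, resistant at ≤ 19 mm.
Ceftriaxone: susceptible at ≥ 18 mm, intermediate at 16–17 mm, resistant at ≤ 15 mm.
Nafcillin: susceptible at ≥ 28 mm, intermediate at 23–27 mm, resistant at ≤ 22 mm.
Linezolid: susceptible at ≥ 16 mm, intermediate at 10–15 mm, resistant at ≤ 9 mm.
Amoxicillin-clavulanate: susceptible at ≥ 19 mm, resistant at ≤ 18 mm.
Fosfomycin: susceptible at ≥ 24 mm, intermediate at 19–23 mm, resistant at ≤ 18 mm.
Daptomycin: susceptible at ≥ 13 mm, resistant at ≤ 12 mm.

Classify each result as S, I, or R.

Meropenem 12 mm: ≤ 19 mm ⇒ resistant
Daptomycin 8 mm: ≤ 12 mm ⇒ R
Clarithromycin (19 mm) ≤ 20 mm → R
Nafcillin: 28 mm is ≥ 28 mm ⇒ Susceptible
Chloramphenicol: 31 mm is ≥ 28 mm → Susceptible
Linezolid: 6 mm is ≤ 9 mm ⇒ R
Ceftriaxone: 15 mm is ≤ 15 mm → R
Amoxicillin-clavulanate: 20 mm is ≥ 19 mm → susceptible
Fosfomycin: 18 mm is ≤ 18 mm ⇒ R

R, R, R, S, S, R, R, S, R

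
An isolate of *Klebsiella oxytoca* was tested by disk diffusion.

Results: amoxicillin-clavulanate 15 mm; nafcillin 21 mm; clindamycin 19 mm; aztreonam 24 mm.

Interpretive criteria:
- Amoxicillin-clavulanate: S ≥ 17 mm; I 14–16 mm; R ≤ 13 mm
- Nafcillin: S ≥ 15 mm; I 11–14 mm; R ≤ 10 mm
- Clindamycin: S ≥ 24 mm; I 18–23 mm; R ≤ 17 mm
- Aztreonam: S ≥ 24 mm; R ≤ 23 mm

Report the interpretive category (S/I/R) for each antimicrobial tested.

I, S, I, S

Amoxicillin-clavulanate: 15 mm is in 14–16 mm ⇒ I
Nafcillin: 21 mm is ≥ 15 mm — susceptible
Clindamycin: 19 mm is in 18–23 mm ⇒ Intermediate
Aztreonam: 24 mm is ≥ 24 mm ⇒ S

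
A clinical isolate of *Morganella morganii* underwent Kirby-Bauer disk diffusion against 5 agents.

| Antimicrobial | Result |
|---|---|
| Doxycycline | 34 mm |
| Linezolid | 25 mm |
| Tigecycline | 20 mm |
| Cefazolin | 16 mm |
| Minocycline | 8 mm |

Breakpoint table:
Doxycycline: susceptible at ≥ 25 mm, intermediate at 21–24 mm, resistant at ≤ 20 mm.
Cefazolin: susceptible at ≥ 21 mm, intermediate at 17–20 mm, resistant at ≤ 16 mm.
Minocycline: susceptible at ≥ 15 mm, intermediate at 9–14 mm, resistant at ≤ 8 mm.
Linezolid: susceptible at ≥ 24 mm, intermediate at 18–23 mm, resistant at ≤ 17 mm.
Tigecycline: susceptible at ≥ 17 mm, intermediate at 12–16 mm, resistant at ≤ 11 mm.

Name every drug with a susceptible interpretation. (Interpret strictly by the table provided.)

doxycycline, linezolid, tigecycline

Doxycycline (34 mm) ≥ 25 mm → susceptible
Linezolid 25 mm: ≥ 24 mm → S
Tigecycline 20 mm: ≥ 17 mm ⇒ S
Cefazolin: 16 mm is ≤ 16 mm ⇒ Resistant
Minocycline (8 mm) ≤ 8 mm — resistant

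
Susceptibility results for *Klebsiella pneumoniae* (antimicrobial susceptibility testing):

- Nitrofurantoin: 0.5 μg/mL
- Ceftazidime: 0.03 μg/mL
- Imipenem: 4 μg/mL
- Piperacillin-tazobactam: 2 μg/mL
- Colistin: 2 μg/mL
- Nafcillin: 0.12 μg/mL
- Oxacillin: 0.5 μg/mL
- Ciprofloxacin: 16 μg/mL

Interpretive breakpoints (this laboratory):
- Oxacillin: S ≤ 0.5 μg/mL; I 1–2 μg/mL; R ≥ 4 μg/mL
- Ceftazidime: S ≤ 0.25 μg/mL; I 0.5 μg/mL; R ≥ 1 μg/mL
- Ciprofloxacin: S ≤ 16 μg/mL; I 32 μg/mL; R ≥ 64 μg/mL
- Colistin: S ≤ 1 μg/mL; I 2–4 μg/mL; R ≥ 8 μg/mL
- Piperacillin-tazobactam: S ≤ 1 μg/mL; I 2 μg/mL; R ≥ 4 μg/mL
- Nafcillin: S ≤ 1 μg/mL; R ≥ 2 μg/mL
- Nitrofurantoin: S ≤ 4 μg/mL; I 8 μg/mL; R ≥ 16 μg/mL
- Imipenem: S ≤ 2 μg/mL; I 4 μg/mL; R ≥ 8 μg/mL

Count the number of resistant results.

Nitrofurantoin: 0.5 μg/mL is ≤ 4 μg/mL ⇒ S
Ceftazidime: 0.03 μg/mL is ≤ 0.25 μg/mL — S
Imipenem (4 μg/mL) = 4 μg/mL ⇒ Intermediate
Piperacillin-tazobactam 2 μg/mL: = 2 μg/mL ⇒ Intermediate
Colistin (2 μg/mL) in 2–4 μg/mL ⇒ I
Nafcillin (0.12 μg/mL) ≤ 1 μg/mL → S
Oxacillin: 0.5 μg/mL is ≤ 0.5 μg/mL ⇒ S
Ciprofloxacin: 16 μg/mL is ≤ 16 μg/mL → S
Resistant: 0

0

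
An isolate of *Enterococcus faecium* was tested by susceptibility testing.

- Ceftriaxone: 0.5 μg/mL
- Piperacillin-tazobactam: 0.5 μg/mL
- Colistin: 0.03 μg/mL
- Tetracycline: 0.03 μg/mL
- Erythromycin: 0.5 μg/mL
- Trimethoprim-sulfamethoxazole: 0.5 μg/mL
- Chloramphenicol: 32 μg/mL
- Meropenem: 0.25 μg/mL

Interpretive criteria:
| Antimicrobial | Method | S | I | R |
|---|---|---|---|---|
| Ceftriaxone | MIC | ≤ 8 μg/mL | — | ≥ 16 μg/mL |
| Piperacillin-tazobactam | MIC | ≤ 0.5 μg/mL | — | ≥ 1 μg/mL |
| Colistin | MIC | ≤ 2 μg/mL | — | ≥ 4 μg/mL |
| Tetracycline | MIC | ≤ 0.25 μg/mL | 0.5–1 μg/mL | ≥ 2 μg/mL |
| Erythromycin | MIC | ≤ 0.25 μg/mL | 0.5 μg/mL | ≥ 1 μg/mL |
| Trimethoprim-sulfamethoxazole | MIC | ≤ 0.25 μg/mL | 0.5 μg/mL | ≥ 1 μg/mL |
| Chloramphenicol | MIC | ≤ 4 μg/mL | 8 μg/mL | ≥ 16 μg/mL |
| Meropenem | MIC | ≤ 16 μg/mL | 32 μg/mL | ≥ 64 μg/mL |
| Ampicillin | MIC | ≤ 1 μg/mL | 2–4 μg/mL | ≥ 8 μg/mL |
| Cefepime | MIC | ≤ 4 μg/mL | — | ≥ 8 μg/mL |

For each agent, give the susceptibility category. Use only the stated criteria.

Ceftriaxone 0.5 μg/mL: ≤ 8 μg/mL ⇒ Susceptible
Piperacillin-tazobactam (0.5 μg/mL) ≤ 0.5 μg/mL → S
Colistin 0.03 μg/mL: ≤ 2 μg/mL → susceptible
Tetracycline (0.03 μg/mL) ≤ 0.25 μg/mL — S
Erythromycin 0.5 μg/mL: = 0.5 μg/mL → I
Trimethoprim-sulfamethoxazole (0.5 μg/mL) = 0.5 μg/mL ⇒ I
Chloramphenicol: 32 μg/mL is ≥ 16 μg/mL → Resistant
Meropenem 0.25 μg/mL: ≤ 16 μg/mL ⇒ Susceptible

S, S, S, S, I, I, R, S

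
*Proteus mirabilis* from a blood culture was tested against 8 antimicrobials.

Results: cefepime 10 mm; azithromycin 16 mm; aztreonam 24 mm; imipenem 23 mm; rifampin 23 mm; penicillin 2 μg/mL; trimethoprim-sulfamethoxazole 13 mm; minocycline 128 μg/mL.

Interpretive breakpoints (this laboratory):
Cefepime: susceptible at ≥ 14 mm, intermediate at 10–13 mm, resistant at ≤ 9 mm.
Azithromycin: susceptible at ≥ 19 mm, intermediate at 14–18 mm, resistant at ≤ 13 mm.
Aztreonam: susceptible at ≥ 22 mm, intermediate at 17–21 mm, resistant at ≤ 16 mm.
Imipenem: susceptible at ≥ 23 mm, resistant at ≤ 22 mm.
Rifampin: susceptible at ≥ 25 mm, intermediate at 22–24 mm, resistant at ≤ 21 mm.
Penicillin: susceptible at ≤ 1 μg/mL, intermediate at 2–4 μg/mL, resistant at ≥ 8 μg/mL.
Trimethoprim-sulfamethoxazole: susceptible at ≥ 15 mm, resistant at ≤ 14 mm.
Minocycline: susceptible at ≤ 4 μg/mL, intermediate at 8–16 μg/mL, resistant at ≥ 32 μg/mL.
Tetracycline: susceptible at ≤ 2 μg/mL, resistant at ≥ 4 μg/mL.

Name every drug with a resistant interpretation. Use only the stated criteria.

Cefepime (10 mm) in 10–13 mm → Intermediate
Azithromycin: 16 mm is in 14–18 mm — Intermediate
Aztreonam 24 mm: ≥ 22 mm → susceptible
Imipenem (23 mm) ≥ 23 mm → Susceptible
Rifampin (23 mm) in 22–24 mm — I
Penicillin 2 μg/mL: in 2–4 μg/mL — I
Trimethoprim-sulfamethoxazole: 13 mm is ≤ 14 mm ⇒ R
Minocycline 128 μg/mL: ≥ 32 μg/mL → Resistant

trimethoprim-sulfamethoxazole, minocycline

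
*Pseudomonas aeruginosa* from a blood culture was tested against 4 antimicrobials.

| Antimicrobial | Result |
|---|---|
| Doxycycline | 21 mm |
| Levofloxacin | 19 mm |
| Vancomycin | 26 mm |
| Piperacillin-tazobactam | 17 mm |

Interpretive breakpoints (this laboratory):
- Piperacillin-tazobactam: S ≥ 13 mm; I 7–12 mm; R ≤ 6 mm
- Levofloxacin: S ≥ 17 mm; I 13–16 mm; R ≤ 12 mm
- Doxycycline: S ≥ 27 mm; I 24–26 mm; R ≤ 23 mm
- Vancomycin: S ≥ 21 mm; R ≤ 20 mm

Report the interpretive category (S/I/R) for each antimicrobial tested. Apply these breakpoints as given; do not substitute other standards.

Doxycycline (21 mm) ≤ 23 mm — resistant
Levofloxacin: 19 mm is ≥ 17 mm → susceptible
Vancomycin: 26 mm is ≥ 21 mm — Susceptible
Piperacillin-tazobactam: 17 mm is ≥ 13 mm — Susceptible

R, S, S, S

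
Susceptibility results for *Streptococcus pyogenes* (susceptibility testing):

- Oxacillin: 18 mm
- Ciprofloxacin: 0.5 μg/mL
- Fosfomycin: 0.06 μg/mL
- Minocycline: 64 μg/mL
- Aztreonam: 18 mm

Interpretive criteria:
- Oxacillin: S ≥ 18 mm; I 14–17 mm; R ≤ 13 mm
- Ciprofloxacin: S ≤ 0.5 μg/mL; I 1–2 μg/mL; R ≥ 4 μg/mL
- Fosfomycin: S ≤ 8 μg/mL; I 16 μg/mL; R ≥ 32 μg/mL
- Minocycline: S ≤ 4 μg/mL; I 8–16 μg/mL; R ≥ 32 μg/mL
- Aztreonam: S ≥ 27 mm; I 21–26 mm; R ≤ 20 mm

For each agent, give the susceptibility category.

Oxacillin (18 mm) ≥ 18 mm ⇒ susceptible
Ciprofloxacin 0.5 μg/mL: ≤ 0.5 μg/mL → S
Fosfomycin 0.06 μg/mL: ≤ 8 μg/mL ⇒ Susceptible
Minocycline (64 μg/mL) ≥ 32 μg/mL → resistant
Aztreonam (18 mm) ≤ 20 mm → resistant

S, S, S, R, R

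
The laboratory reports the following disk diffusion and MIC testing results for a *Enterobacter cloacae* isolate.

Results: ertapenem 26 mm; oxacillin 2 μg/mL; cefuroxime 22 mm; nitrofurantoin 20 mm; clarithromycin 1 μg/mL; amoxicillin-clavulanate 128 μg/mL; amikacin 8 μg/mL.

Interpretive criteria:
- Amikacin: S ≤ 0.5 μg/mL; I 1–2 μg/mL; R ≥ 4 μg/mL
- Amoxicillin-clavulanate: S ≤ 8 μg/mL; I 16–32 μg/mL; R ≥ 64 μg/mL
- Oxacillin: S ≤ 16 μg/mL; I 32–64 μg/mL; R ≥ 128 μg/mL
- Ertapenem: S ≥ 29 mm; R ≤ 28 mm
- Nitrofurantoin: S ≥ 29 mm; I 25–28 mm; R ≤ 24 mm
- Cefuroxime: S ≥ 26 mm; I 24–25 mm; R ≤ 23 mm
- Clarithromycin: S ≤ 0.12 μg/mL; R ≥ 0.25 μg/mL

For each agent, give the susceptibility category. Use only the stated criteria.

R, S, R, R, R, R, R

Ertapenem: 26 mm is ≤ 28 mm → Resistant
Oxacillin 2 μg/mL: ≤ 16 μg/mL — susceptible
Cefuroxime (22 mm) ≤ 23 mm → Resistant
Nitrofurantoin (20 mm) ≤ 24 mm — Resistant
Clarithromycin: 1 μg/mL is ≥ 0.25 μg/mL → Resistant
Amoxicillin-clavulanate (128 μg/mL) ≥ 64 μg/mL ⇒ Resistant
Amikacin 8 μg/mL: ≥ 4 μg/mL — resistant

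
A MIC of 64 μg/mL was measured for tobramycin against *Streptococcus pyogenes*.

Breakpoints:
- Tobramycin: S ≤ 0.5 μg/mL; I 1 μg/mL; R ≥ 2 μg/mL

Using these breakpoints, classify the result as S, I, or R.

R

Tobramycin: 64 μg/mL is ≥ 2 μg/mL → resistant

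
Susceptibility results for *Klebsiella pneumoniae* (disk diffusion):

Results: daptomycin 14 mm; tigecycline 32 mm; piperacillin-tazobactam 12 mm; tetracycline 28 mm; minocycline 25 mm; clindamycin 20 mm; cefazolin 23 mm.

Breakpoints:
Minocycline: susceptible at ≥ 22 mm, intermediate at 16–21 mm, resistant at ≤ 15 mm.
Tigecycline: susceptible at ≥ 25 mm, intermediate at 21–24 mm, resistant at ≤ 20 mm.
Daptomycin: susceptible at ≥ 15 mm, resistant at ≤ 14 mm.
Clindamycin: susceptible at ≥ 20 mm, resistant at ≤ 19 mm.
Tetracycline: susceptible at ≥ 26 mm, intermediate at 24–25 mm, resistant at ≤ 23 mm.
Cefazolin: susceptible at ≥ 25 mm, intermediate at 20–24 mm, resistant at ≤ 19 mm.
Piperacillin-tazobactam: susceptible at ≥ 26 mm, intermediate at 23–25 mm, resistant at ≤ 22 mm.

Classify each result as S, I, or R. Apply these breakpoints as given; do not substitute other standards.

R, S, R, S, S, S, I

Daptomycin 14 mm: ≤ 14 mm → resistant
Tigecycline 32 mm: ≥ 25 mm — susceptible
Piperacillin-tazobactam: 12 mm is ≤ 22 mm ⇒ resistant
Tetracycline 28 mm: ≥ 26 mm → Susceptible
Minocycline 25 mm: ≥ 22 mm ⇒ susceptible
Clindamycin: 20 mm is ≥ 20 mm — S
Cefazolin (23 mm) in 20–24 mm — I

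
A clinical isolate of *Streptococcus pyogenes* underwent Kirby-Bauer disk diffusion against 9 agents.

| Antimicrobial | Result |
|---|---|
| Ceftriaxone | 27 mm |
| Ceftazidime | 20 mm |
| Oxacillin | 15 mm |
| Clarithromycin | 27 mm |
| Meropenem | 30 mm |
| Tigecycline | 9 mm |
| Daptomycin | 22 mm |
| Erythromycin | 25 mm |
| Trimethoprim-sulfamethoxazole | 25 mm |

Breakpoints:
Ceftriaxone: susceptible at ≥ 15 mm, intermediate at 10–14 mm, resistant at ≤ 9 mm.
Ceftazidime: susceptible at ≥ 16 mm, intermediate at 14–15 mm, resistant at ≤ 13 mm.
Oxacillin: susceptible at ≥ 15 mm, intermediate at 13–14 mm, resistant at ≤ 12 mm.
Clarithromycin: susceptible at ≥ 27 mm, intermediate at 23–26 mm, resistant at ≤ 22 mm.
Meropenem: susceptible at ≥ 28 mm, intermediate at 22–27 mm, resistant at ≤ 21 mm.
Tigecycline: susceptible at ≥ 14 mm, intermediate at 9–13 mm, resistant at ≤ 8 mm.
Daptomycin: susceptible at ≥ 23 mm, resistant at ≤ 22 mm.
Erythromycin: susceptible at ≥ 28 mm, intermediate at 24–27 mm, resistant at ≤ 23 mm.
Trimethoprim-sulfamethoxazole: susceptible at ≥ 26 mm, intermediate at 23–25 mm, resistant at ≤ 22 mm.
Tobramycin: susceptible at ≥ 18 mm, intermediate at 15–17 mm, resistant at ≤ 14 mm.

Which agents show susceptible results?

Ceftriaxone 27 mm: ≥ 15 mm — Susceptible
Ceftazidime: 20 mm is ≥ 16 mm → susceptible
Oxacillin: 15 mm is ≥ 15 mm ⇒ susceptible
Clarithromycin (27 mm) ≥ 27 mm — susceptible
Meropenem (30 mm) ≥ 28 mm — Susceptible
Tigecycline: 9 mm is in 9–13 mm → I
Daptomycin (22 mm) ≤ 22 mm ⇒ R
Erythromycin: 25 mm is in 24–27 mm — Intermediate
Trimethoprim-sulfamethoxazole: 25 mm is in 23–25 mm ⇒ intermediate

ceftriaxone, ceftazidime, oxacillin, clarithromycin, meropenem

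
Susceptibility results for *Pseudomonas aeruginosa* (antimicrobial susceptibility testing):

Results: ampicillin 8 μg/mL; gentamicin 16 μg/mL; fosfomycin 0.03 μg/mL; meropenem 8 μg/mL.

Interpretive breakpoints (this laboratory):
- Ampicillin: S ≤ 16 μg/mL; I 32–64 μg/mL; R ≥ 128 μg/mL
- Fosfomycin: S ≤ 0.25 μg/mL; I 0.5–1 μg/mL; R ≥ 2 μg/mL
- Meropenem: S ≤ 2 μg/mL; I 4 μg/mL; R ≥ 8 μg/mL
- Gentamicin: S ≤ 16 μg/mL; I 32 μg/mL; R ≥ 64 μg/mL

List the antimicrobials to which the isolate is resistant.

meropenem

Ampicillin 8 μg/mL: ≤ 16 μg/mL → Susceptible
Gentamicin (16 μg/mL) ≤ 16 μg/mL → susceptible
Fosfomycin 0.03 μg/mL: ≤ 0.25 μg/mL — Susceptible
Meropenem (8 μg/mL) ≥ 8 μg/mL ⇒ resistant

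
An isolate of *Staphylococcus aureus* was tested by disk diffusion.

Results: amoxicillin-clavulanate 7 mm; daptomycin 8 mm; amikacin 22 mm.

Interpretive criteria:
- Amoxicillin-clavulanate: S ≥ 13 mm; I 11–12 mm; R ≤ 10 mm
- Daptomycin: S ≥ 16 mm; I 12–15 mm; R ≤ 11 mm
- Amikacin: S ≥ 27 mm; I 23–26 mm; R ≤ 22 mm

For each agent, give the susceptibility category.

Amoxicillin-clavulanate: 7 mm is ≤ 10 mm → resistant
Daptomycin: 8 mm is ≤ 11 mm ⇒ resistant
Amikacin: 22 mm is ≤ 22 mm → resistant

R, R, R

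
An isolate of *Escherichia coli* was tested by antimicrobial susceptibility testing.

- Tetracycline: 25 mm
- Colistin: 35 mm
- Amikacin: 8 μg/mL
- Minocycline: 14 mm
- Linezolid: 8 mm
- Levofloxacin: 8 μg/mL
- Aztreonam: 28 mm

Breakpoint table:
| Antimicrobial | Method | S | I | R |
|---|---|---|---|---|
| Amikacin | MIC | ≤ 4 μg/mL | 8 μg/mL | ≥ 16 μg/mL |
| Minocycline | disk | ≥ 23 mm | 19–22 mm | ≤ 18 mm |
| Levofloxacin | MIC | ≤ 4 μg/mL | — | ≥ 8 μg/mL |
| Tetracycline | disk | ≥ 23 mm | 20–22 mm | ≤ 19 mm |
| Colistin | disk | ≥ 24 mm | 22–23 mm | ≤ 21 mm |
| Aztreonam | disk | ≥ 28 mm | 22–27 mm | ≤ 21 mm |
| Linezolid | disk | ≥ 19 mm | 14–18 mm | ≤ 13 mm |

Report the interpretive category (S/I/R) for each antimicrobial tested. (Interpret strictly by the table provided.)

Tetracycline: 25 mm is ≥ 23 mm ⇒ S
Colistin (35 mm) ≥ 24 mm ⇒ Susceptible
Amikacin 8 μg/mL: = 8 μg/mL ⇒ Intermediate
Minocycline (14 mm) ≤ 18 mm → Resistant
Linezolid 8 mm: ≤ 13 mm — R
Levofloxacin 8 μg/mL: ≥ 8 μg/mL ⇒ resistant
Aztreonam 28 mm: ≥ 28 mm — S

S, S, I, R, R, R, S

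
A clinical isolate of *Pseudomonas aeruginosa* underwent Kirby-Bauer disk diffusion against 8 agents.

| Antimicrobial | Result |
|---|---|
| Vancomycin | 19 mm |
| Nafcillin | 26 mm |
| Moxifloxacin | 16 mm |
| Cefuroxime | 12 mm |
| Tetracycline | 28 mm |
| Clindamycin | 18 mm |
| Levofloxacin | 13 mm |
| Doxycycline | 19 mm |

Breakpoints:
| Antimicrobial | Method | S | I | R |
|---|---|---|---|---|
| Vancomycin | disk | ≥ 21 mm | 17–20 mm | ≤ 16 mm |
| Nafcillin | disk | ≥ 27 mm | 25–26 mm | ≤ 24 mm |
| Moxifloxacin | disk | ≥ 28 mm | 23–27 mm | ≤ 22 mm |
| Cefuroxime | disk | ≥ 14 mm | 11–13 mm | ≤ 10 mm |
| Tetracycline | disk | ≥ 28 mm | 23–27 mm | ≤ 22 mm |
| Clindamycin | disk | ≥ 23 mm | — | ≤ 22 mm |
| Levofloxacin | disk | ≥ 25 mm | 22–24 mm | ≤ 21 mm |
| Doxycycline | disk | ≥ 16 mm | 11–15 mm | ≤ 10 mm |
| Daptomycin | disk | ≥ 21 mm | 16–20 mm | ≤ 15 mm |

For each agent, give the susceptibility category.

Vancomycin (19 mm) in 17–20 mm — Intermediate
Nafcillin: 26 mm is in 25–26 mm → intermediate
Moxifloxacin: 16 mm is ≤ 22 mm — R
Cefuroxime 12 mm: in 11–13 mm ⇒ Intermediate
Tetracycline (28 mm) ≥ 28 mm → susceptible
Clindamycin: 18 mm is ≤ 22 mm → resistant
Levofloxacin: 13 mm is ≤ 21 mm → Resistant
Doxycycline (19 mm) ≥ 16 mm — Susceptible

I, I, R, I, S, R, R, S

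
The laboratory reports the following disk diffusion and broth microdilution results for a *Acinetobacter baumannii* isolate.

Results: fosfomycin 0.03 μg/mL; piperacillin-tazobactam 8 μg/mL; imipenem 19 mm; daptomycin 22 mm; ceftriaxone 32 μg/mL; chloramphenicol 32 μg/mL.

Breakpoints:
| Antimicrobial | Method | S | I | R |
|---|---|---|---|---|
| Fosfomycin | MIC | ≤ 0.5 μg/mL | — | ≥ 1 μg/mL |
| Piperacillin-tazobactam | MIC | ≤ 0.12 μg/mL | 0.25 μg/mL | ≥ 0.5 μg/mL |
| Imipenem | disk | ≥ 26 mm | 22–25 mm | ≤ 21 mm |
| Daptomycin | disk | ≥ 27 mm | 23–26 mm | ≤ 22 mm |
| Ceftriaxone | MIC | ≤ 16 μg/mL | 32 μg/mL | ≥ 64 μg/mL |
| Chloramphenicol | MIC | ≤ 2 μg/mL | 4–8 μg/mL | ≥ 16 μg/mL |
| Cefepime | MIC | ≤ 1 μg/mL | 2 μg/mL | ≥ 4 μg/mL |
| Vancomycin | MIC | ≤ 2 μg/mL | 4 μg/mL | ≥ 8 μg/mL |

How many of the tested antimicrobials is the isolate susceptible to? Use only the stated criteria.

Fosfomycin (0.03 μg/mL) ≤ 0.5 μg/mL ⇒ S
Piperacillin-tazobactam 8 μg/mL: ≥ 0.5 μg/mL ⇒ resistant
Imipenem: 19 mm is ≤ 21 mm ⇒ Resistant
Daptomycin (22 mm) ≤ 22 mm — Resistant
Ceftriaxone (32 μg/mL) = 32 μg/mL ⇒ I
Chloramphenicol (32 μg/mL) ≥ 16 μg/mL ⇒ Resistant
Susceptible: 1

1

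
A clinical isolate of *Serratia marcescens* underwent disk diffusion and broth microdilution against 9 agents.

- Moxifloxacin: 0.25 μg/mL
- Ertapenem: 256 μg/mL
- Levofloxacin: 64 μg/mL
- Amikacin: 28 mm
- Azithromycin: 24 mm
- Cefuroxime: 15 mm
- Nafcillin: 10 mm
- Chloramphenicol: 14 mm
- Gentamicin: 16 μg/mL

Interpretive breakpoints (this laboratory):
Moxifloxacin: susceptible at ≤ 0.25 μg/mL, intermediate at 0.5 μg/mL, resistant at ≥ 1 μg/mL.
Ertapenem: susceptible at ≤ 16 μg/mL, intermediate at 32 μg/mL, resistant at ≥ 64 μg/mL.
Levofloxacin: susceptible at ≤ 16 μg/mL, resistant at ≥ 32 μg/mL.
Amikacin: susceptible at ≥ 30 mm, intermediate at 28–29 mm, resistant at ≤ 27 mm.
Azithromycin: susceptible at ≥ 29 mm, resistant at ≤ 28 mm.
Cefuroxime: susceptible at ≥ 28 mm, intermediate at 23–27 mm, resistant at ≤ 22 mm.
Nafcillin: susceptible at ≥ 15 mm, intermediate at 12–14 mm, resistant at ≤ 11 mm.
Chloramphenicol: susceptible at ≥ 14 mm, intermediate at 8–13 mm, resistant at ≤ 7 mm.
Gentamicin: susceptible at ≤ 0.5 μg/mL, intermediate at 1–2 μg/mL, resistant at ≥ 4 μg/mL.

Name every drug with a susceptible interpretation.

moxifloxacin, chloramphenicol

Moxifloxacin: 0.25 μg/mL is ≤ 0.25 μg/mL ⇒ S
Ertapenem: 256 μg/mL is ≥ 64 μg/mL → Resistant
Levofloxacin (64 μg/mL) ≥ 32 μg/mL ⇒ R
Amikacin 28 mm: in 28–29 mm → I
Azithromycin: 24 mm is ≤ 28 mm ⇒ resistant
Cefuroxime 15 mm: ≤ 22 mm — R
Nafcillin 10 mm: ≤ 11 mm — Resistant
Chloramphenicol (14 mm) ≥ 14 mm ⇒ susceptible
Gentamicin: 16 μg/mL is ≥ 4 μg/mL → resistant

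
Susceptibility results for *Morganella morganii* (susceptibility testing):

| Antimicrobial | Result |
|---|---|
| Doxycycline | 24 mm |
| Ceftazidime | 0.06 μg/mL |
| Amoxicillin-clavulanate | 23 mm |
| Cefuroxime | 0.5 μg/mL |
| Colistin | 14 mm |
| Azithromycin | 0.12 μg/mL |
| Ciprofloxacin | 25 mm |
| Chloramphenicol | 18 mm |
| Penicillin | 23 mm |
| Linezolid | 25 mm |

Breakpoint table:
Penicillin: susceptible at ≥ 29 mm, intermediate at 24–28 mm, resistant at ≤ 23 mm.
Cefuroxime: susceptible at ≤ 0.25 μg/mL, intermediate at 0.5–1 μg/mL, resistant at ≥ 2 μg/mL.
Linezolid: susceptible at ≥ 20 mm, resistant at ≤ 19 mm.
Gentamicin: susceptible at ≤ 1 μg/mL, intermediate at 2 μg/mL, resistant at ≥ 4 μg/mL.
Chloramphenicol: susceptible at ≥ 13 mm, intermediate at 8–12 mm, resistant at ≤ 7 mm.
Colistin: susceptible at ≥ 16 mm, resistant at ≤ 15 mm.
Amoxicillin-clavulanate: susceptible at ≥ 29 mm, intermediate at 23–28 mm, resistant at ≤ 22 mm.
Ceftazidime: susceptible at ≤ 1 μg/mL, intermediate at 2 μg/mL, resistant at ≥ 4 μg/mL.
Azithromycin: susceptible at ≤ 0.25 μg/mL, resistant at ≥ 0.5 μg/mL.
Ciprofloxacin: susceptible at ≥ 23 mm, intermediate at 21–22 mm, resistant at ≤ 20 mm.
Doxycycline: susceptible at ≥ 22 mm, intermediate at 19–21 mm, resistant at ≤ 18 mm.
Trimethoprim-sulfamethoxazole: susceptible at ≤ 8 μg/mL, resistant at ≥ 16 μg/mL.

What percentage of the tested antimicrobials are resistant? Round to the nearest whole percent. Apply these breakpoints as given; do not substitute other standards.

20%

Doxycycline (24 mm) ≥ 22 mm ⇒ S
Ceftazidime: 0.06 μg/mL is ≤ 1 μg/mL → Susceptible
Amoxicillin-clavulanate (23 mm) in 23–28 mm → intermediate
Cefuroxime 0.5 μg/mL: in 0.5–1 μg/mL → I
Colistin 14 mm: ≤ 15 mm ⇒ resistant
Azithromycin: 0.12 μg/mL is ≤ 0.25 μg/mL ⇒ Susceptible
Ciprofloxacin (25 mm) ≥ 23 mm ⇒ S
Chloramphenicol 18 mm: ≥ 13 mm → S
Penicillin: 23 mm is ≤ 23 mm — Resistant
Linezolid 25 mm: ≥ 20 mm → Susceptible
Resistant: 2/10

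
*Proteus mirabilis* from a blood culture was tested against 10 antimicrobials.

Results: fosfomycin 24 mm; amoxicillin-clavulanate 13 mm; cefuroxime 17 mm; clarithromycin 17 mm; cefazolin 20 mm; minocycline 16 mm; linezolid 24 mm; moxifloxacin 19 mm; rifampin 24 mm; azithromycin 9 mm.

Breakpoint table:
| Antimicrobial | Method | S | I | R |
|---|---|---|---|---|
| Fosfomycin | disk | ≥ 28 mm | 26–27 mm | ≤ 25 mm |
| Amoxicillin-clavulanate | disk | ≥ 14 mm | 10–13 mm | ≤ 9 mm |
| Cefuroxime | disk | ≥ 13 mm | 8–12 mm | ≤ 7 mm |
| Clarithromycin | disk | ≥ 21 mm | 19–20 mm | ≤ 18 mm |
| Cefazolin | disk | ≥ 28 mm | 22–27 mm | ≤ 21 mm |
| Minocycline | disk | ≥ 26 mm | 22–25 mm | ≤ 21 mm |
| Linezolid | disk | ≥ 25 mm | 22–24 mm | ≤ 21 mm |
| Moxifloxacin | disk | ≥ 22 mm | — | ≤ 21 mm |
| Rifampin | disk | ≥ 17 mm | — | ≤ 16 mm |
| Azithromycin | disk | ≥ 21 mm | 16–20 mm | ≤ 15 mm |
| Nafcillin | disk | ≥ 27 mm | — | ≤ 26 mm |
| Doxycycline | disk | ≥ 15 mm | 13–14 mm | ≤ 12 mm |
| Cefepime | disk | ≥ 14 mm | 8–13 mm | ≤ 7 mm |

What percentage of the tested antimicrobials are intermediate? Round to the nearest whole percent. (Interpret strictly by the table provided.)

Fosfomycin (24 mm) ≤ 25 mm → resistant
Amoxicillin-clavulanate (13 mm) in 10–13 mm ⇒ I
Cefuroxime 17 mm: ≥ 13 mm → Susceptible
Clarithromycin: 17 mm is ≤ 18 mm → Resistant
Cefazolin: 20 mm is ≤ 21 mm ⇒ R
Minocycline (16 mm) ≤ 21 mm — R
Linezolid 24 mm: in 22–24 mm → Intermediate
Moxifloxacin: 19 mm is ≤ 21 mm — Resistant
Rifampin (24 mm) ≥ 17 mm — S
Azithromycin: 9 mm is ≤ 15 mm ⇒ Resistant
Intermediate: 2/10

20%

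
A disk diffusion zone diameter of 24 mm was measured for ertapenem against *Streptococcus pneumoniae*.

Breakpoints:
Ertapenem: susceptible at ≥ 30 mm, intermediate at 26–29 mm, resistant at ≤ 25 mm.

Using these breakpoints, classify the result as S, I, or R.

Resistant

Ertapenem: 24 mm is ≤ 25 mm → R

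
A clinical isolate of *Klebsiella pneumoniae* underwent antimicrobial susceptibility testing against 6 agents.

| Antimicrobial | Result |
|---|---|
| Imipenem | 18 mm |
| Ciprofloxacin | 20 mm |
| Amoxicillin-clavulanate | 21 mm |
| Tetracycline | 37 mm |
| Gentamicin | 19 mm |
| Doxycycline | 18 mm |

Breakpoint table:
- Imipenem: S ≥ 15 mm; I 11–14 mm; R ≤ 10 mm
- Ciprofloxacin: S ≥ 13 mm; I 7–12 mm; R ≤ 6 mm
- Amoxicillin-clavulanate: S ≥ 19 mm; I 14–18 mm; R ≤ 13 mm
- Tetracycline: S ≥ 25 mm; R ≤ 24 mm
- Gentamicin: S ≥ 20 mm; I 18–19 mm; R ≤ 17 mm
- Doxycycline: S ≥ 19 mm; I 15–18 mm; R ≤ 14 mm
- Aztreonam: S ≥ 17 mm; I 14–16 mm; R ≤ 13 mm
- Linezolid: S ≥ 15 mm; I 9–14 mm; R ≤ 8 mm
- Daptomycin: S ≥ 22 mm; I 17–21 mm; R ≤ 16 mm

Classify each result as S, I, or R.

S, S, S, S, I, I

Imipenem 18 mm: ≥ 15 mm → S
Ciprofloxacin 20 mm: ≥ 13 mm → susceptible
Amoxicillin-clavulanate (21 mm) ≥ 19 mm → S
Tetracycline (37 mm) ≥ 25 mm → Susceptible
Gentamicin 19 mm: in 18–19 mm → Intermediate
Doxycycline: 18 mm is in 15–18 mm → intermediate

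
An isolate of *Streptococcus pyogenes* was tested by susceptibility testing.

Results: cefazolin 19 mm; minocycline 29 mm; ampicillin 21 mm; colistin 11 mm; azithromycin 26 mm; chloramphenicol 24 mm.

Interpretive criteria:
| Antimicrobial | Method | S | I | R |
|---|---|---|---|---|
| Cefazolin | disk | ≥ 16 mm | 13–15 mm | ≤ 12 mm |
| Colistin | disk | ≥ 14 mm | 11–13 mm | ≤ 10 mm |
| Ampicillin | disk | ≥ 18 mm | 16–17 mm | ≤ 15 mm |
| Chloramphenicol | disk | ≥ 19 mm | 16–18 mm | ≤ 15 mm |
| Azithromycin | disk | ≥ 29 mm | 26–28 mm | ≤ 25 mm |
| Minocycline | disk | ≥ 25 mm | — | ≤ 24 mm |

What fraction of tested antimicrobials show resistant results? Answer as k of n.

0 of 6

Cefazolin (19 mm) ≥ 16 mm — susceptible
Minocycline (29 mm) ≥ 25 mm ⇒ Susceptible
Ampicillin 21 mm: ≥ 18 mm → S
Colistin: 11 mm is in 11–13 mm — I
Azithromycin (26 mm) in 26–28 mm → intermediate
Chloramphenicol 24 mm: ≥ 19 mm ⇒ Susceptible
Resistant: 0/6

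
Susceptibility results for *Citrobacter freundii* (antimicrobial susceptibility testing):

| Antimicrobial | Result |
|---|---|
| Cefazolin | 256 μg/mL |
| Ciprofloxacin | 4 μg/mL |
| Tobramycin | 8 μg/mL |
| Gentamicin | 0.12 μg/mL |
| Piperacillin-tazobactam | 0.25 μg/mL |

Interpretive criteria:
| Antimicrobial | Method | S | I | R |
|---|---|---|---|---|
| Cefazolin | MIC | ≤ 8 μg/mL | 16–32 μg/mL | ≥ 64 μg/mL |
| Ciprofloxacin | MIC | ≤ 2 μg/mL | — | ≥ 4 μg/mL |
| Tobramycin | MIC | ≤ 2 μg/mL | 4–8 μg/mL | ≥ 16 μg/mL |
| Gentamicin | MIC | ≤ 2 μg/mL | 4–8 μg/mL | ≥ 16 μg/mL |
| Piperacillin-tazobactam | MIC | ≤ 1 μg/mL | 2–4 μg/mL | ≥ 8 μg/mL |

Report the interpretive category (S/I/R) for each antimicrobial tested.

Cefazolin 256 μg/mL: ≥ 64 μg/mL — Resistant
Ciprofloxacin (4 μg/mL) ≥ 4 μg/mL — resistant
Tobramycin 8 μg/mL: in 4–8 μg/mL — intermediate
Gentamicin 0.12 μg/mL: ≤ 2 μg/mL — susceptible
Piperacillin-tazobactam 0.25 μg/mL: ≤ 1 μg/mL — susceptible

R, R, I, S, S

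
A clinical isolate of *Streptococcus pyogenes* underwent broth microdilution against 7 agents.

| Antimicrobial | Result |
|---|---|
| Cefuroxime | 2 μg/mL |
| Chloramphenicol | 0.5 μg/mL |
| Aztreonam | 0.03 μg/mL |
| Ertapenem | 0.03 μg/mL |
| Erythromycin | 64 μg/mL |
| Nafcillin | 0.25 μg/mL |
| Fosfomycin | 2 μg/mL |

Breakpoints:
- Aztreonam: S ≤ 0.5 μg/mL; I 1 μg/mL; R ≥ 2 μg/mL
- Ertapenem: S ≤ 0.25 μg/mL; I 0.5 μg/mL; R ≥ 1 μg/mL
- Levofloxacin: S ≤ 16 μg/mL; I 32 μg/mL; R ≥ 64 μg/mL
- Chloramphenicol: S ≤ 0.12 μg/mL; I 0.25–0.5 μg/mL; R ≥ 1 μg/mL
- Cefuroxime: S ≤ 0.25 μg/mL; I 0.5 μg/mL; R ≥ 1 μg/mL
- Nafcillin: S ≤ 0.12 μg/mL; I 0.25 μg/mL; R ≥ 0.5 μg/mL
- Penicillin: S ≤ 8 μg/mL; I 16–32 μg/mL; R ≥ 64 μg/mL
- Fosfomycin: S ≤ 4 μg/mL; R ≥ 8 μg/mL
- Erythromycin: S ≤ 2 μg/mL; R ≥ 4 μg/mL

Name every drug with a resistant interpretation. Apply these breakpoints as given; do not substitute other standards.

cefuroxime, erythromycin

Cefuroxime: 2 μg/mL is ≥ 1 μg/mL ⇒ Resistant
Chloramphenicol (0.5 μg/mL) in 0.25–0.5 μg/mL — intermediate
Aztreonam 0.03 μg/mL: ≤ 0.5 μg/mL → S
Ertapenem: 0.03 μg/mL is ≤ 0.25 μg/mL — S
Erythromycin 64 μg/mL: ≥ 4 μg/mL → Resistant
Nafcillin (0.25 μg/mL) = 0.25 μg/mL — I
Fosfomycin (2 μg/mL) ≤ 4 μg/mL → Susceptible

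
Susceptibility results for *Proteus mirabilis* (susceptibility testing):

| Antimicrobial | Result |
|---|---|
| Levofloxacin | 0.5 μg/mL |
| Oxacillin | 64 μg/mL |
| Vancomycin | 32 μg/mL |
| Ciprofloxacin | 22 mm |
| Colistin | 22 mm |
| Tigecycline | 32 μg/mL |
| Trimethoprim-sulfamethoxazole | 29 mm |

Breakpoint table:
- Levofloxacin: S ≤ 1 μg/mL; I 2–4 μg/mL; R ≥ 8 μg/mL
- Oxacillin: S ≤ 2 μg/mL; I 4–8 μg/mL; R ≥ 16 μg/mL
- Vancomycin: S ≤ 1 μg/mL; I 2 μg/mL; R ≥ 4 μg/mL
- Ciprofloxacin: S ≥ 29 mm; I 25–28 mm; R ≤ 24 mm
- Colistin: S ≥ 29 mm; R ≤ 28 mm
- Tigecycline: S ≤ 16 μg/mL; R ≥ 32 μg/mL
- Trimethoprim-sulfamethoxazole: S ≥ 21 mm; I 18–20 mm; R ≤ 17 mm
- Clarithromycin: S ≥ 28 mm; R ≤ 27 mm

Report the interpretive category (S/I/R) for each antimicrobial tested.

Levofloxacin (0.5 μg/mL) ≤ 1 μg/mL ⇒ S
Oxacillin 64 μg/mL: ≥ 16 μg/mL → R
Vancomycin: 32 μg/mL is ≥ 4 μg/mL — R
Ciprofloxacin: 22 mm is ≤ 24 mm → Resistant
Colistin (22 mm) ≤ 28 mm → Resistant
Tigecycline (32 μg/mL) ≥ 32 μg/mL → Resistant
Trimethoprim-sulfamethoxazole (29 mm) ≥ 21 mm — S

S, R, R, R, R, R, S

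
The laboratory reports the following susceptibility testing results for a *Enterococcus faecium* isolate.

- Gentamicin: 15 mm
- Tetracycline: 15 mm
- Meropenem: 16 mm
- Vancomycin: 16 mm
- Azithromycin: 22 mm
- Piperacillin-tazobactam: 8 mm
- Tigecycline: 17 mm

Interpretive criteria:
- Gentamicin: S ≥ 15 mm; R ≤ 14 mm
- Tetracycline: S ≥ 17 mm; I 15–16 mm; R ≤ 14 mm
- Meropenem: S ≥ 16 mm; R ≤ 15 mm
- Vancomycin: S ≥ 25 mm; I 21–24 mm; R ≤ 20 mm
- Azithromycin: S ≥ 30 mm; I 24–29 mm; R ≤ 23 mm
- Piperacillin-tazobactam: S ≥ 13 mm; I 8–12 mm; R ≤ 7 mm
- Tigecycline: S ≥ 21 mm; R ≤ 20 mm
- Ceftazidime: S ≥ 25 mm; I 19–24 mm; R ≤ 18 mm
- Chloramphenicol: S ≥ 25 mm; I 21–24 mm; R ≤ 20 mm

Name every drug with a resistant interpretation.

Gentamicin (15 mm) ≥ 15 mm — Susceptible
Tetracycline (15 mm) in 15–16 mm — intermediate
Meropenem (16 mm) ≥ 16 mm ⇒ S
Vancomycin 16 mm: ≤ 20 mm — resistant
Azithromycin 22 mm: ≤ 23 mm → resistant
Piperacillin-tazobactam: 8 mm is in 8–12 mm → intermediate
Tigecycline: 17 mm is ≤ 20 mm ⇒ R

vancomycin, azithromycin, tigecycline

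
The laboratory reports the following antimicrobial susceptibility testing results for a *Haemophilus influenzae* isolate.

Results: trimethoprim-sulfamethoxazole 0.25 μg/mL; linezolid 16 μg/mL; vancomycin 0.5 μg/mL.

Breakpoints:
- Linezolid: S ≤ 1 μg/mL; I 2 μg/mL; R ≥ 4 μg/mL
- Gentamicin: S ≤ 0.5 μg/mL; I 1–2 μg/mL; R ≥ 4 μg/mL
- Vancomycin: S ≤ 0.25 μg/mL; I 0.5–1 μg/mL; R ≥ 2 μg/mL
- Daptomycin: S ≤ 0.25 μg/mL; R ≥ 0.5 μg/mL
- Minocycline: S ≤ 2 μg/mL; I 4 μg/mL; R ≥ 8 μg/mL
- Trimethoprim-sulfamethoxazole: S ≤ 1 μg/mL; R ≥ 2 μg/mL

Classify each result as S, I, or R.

S, R, I

Trimethoprim-sulfamethoxazole 0.25 μg/mL: ≤ 1 μg/mL — S
Linezolid (16 μg/mL) ≥ 4 μg/mL → R
Vancomycin 0.5 μg/mL: in 0.5–1 μg/mL ⇒ I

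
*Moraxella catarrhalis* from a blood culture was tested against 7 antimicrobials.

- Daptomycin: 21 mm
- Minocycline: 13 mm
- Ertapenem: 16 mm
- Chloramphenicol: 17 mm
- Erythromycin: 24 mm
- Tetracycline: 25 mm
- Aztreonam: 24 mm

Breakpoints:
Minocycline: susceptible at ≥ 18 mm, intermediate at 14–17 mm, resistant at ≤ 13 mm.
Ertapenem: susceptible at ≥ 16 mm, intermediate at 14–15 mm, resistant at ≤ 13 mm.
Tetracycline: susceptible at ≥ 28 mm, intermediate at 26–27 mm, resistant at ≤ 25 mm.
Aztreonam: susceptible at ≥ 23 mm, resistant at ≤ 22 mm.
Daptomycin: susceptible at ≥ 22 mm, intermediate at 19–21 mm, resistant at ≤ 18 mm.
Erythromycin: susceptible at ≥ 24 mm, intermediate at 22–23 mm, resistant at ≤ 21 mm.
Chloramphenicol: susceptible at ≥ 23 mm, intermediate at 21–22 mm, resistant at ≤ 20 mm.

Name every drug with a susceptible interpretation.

Daptomycin (21 mm) in 19–21 mm — I
Minocycline 13 mm: ≤ 13 mm ⇒ resistant
Ertapenem 16 mm: ≥ 16 mm — Susceptible
Chloramphenicol: 17 mm is ≤ 20 mm ⇒ Resistant
Erythromycin 24 mm: ≥ 24 mm ⇒ Susceptible
Tetracycline: 25 mm is ≤ 25 mm ⇒ Resistant
Aztreonam: 24 mm is ≥ 23 mm ⇒ Susceptible

ertapenem, erythromycin, aztreonam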